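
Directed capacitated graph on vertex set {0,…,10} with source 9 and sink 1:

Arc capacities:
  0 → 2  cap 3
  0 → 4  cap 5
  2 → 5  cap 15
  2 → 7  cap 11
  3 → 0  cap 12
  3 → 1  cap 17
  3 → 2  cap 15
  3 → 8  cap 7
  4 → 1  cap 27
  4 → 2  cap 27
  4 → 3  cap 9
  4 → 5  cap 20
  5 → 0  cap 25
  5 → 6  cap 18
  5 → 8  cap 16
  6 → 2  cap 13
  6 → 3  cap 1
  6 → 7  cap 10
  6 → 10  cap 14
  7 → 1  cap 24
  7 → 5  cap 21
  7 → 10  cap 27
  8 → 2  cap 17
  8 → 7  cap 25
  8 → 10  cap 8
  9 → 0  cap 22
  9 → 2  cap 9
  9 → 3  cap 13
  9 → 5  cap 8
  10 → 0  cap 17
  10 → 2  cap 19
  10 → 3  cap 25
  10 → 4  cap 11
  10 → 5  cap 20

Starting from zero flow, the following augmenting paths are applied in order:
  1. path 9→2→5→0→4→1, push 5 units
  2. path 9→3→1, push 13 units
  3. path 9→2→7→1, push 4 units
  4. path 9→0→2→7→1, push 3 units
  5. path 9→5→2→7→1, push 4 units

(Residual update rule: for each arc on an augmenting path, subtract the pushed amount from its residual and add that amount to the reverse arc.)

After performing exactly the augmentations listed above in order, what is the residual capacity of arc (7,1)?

Residual capacity of (7,1): 13

after path 1 (9→2→5→0→4→1, push 5): res(7,1)=24
after path 2 (9→3→1, push 13): res(7,1)=24
after path 3 (9→2→7→1, push 4): res(7,1)=20
after path 4 (9→0→2→7→1, push 3): res(7,1)=17
after path 5 (9→5→2→7→1, push 4): res(7,1)=13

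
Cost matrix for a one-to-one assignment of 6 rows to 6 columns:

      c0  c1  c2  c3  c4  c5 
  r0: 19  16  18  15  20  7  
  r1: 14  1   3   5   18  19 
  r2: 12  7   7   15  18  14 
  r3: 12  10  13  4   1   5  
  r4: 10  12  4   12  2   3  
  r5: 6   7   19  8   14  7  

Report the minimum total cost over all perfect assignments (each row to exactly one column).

optimal assignment: row0→col5 (cost 7), row1→col1 (cost 1), row2→col2 (cost 7), row3→col3 (cost 4), row4→col4 (cost 2), row5→col0 (cost 6)
total = 7 + 1 + 7 + 4 + 2 + 6 = 27

Minimum assignment cost: 27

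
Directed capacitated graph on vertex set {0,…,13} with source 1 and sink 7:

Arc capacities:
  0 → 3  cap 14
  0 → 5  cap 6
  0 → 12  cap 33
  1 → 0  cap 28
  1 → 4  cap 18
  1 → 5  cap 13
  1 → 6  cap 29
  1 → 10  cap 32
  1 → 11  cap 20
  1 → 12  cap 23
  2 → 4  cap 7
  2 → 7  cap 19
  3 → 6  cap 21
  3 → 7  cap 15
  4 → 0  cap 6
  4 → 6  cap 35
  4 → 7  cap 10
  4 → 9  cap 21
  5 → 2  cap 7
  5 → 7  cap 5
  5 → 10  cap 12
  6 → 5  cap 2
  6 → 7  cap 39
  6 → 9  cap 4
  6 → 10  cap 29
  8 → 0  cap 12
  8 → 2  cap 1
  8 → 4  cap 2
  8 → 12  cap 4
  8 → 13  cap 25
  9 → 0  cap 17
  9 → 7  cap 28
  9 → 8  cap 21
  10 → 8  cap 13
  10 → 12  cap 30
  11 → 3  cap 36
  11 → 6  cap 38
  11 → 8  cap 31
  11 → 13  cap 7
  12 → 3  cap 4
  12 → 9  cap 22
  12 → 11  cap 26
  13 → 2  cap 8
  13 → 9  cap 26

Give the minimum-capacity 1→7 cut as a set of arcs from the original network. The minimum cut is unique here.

Min-cut arcs: {(3,7), (4,7), (5,2), (5,7), (6,7), (8,2), (9,7), (13,2)} (total capacity 113)

augment #1: 1→4→7 push 10
augment #2: 1→5→7 push 5
augment #3: 1→6→7 push 29
augment #4: 1→0→3→7 push 14
augment #5: 1→4→6→7 push 8
augment #6: 1→5→2→7 push 7
augment #7: 1→11→3→7 push 1
augment #8: 1→11→6→7 push 2
augment #9: 1→12→9→7 push 22
augment #10: 1→10→8→2→7 push 1
augment #11: 1→11→6→9→7 push 4
augment #12: 1→11→13→2→7 push 7
augment #13: 1→10→8→4→9→7 push 2
augment #14: 1→10→8→13→2→7 push 1
max flow = 113; residual-reachable set from 1 gives S-side
cut edges (S→T): {(3,7), (4,7), (5,2), (5,7), (6,7), (8,2), (9,7), (13,2)} total cap 113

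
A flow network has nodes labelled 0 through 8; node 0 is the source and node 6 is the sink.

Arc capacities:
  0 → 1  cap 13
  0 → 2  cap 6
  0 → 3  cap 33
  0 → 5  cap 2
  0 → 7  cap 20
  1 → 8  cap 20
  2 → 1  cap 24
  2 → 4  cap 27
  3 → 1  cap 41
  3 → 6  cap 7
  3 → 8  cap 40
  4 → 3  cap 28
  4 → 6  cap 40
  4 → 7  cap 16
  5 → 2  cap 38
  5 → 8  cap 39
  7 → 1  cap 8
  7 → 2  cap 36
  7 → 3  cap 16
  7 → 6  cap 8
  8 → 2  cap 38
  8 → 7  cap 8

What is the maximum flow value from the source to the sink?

Maximum flow value: 42

augment #1: 0→3→6 bottleneck 7, total now 7
augment #2: 0→7→6 bottleneck 8, total now 15
augment #3: 0→2→4→6 bottleneck 6, total now 21
augment #4: 0→5→2→4→6 bottleneck 2, total now 23
augment #5: 0→7→2→4→6 bottleneck 12, total now 35
augment #6: 0→1→8→2→4→6 bottleneck 7, total now 42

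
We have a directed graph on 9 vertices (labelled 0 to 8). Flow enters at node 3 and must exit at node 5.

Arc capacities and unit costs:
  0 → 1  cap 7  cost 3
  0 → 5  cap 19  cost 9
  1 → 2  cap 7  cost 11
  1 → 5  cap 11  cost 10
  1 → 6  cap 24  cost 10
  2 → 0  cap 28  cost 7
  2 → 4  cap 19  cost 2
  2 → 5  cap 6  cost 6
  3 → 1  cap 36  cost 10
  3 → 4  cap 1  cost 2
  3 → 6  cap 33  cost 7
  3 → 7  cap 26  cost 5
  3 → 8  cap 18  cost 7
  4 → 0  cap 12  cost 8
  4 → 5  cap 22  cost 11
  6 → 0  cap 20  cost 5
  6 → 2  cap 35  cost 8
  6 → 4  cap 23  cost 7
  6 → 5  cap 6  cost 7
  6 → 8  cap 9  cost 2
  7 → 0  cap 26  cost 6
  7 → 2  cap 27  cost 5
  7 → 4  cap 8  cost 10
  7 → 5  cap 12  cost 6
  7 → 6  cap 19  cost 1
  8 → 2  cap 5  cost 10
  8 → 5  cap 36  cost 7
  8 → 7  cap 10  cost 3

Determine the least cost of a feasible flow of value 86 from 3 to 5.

Minimum cost for 86 units: 1428

shortest-cost path #1: 3→7→5 push 12 @ unit cost 11 (adds 132)
shortest-cost path #2: 3→4→5 push 1 @ unit cost 13 (adds 13)
shortest-cost path #3: 3→7→6→5 push 6 @ unit cost 13 (adds 78)
shortest-cost path #4: 3→8→5 push 18 @ unit cost 14 (adds 252)
shortest-cost path #5: 3→7→6→8→5 push 8 @ unit cost 15 (adds 120)
shortest-cost path #6: 3→6→8→5 push 1 @ unit cost 16 (adds 16)
shortest-cost path #7: 3→6→7→2→5 push 6 @ unit cost 17 (adds 102)
shortest-cost path #8: 3→1→5 push 11 @ unit cost 20 (adds 220)
shortest-cost path #9: 3→6→0→5 push 19 @ unit cost 21 (adds 399)
shortest-cost path #10: 3→6→7→2→4→5 push 4 @ unit cost 24 (adds 96)
total cost = 1428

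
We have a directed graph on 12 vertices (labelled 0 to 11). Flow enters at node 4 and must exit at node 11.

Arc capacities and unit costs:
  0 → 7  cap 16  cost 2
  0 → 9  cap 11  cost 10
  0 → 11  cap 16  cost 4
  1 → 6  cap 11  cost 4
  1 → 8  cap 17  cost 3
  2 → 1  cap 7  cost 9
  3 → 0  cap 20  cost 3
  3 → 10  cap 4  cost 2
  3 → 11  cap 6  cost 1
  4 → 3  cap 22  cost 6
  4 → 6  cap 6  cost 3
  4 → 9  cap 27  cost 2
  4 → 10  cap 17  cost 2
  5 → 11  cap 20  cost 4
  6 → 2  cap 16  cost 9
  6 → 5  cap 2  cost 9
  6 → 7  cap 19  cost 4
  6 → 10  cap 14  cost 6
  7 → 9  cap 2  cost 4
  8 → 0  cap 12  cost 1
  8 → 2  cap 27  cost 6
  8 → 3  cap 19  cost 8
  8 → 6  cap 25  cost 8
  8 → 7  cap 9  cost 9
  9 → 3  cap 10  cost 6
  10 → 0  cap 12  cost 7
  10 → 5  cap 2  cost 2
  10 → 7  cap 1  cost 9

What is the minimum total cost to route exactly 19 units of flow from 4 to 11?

shortest-cost path #1: 4→3→11 push 6 @ unit cost 7 (adds 42)
shortest-cost path #2: 4→10→5→11 push 2 @ unit cost 8 (adds 16)
shortest-cost path #3: 4→10→0→11 push 11 @ unit cost 13 (adds 143)
total cost = 201

Minimum cost for 19 units: 201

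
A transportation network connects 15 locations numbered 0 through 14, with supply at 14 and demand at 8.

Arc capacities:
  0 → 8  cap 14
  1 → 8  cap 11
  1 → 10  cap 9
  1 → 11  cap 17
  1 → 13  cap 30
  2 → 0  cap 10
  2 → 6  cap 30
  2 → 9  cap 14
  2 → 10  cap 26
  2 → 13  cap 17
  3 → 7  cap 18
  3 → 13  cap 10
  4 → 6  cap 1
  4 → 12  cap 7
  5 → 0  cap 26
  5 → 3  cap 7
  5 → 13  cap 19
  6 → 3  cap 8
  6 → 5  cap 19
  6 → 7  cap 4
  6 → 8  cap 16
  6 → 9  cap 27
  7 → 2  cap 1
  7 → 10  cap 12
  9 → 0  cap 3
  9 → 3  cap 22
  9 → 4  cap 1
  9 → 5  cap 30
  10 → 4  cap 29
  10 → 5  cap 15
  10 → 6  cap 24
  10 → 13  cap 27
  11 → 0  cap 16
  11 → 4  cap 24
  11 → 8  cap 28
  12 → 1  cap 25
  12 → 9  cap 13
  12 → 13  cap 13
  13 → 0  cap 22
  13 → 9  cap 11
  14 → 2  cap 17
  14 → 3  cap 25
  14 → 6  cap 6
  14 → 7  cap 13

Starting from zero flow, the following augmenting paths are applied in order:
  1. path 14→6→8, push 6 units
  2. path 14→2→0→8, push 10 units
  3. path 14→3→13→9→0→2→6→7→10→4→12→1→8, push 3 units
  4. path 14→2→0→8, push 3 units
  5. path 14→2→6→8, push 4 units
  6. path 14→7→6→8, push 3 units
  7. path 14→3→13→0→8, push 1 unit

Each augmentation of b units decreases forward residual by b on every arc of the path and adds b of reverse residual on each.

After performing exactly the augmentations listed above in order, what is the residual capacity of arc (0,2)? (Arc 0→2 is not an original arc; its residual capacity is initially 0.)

after path 1 (14→6→8, push 6): res(0,2)=0
after path 2 (14→2→0→8, push 10): res(0,2)=10
after path 3 (14→3→13→9→0→2→6→7→10→4→12→1→8, push 3): res(0,2)=7
after path 4 (14→2→0→8, push 3): res(0,2)=10
after path 5 (14→2→6→8, push 4): res(0,2)=10
after path 6 (14→7→6→8, push 3): res(0,2)=10
after path 7 (14→3→13→0→8, push 1): res(0,2)=10

Residual capacity of (0,2): 10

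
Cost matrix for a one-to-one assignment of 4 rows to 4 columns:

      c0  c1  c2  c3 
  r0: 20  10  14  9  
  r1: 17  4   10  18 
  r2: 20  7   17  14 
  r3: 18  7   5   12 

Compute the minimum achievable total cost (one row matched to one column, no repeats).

one of 2 optimal assignments: row0→col3 (cost 9), row1→col0 (cost 17), row2→col1 (cost 7), row3→col2 (cost 5)
total = 9 + 17 + 7 + 5 = 38

Minimum assignment cost: 38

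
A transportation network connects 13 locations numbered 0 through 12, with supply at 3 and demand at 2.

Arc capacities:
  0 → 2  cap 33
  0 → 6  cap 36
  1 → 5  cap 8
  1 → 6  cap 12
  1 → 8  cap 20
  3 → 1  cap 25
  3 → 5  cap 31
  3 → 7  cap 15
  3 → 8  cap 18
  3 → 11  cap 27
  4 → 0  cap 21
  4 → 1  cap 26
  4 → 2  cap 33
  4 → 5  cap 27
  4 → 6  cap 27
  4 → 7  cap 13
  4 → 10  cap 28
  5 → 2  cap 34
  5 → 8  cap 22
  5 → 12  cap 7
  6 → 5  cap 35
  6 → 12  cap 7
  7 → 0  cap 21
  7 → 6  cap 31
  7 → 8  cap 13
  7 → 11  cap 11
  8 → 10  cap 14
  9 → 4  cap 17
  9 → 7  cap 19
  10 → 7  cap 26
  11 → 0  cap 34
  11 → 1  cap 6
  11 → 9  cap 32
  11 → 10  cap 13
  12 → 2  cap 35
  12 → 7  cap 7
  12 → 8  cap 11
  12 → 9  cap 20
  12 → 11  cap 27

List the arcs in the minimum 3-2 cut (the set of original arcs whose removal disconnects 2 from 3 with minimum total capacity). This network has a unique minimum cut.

augment #1: 3→5→2 push 31
augment #2: 3→1→5→2 push 3
augment #3: 3→7→0→2 push 15
augment #4: 3→11→0→2 push 18
augment #5: 3→1→5→12→2 push 5
augment #6: 3→1→6→12→2 push 7
augment #7: 3→11→9→4→2 push 9
augment #8: 3→1→6→5→12→2 push 2
augment #9: 3→8→10→7→11→9→4→2 push 8
max flow = 98; residual-reachable set from 3 gives S-side
cut edges (S→T): {(0,2), (5,2), (5,12), (6,12), (9,4)} total cap 98

Min-cut arcs: {(0,2), (5,2), (5,12), (6,12), (9,4)} (total capacity 98)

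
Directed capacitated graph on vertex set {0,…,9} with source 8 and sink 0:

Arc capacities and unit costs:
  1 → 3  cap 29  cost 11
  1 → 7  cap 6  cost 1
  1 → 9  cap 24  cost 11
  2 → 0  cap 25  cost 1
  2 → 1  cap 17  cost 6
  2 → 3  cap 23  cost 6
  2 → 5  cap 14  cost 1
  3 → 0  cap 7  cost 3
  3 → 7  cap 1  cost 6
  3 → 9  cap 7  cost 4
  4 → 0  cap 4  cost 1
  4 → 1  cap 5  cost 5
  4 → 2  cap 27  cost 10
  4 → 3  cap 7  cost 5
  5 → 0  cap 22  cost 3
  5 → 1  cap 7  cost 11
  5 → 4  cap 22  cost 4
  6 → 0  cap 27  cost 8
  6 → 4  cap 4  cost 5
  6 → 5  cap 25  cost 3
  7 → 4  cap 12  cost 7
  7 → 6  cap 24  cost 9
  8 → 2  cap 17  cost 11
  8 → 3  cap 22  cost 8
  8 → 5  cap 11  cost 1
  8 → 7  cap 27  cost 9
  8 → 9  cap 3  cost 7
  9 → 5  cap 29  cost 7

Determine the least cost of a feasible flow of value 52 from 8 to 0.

Minimum cost for 52 units: 674

shortest-cost path #1: 8→5→0 push 11 @ unit cost 4 (adds 44)
shortest-cost path #2: 8→3→0 push 7 @ unit cost 11 (adds 77)
shortest-cost path #3: 8→2→0 push 17 @ unit cost 12 (adds 204)
shortest-cost path #4: 8→9→5→0 push 3 @ unit cost 17 (adds 51)
shortest-cost path #5: 8→7→4→0 push 4 @ unit cost 17 (adds 68)
shortest-cost path #6: 8→3→9→5→0 push 7 @ unit cost 22 (adds 154)
shortest-cost path #7: 8→7→6→5→0 push 1 @ unit cost 24 (adds 24)
shortest-cost path #8: 8→7→6→0 push 2 @ unit cost 26 (adds 52)
total cost = 674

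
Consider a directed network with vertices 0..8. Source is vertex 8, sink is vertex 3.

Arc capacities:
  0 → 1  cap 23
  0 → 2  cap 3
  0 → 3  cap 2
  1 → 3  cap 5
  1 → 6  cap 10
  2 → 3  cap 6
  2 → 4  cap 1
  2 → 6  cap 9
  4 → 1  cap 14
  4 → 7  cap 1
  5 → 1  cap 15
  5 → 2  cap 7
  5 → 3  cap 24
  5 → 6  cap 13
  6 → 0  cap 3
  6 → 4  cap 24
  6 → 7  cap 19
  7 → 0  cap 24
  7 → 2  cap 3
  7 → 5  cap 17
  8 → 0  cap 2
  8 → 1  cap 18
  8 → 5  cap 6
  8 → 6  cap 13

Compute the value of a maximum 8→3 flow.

Maximum flow value: 36

augment #1: 8→0→3 bottleneck 2, total now 2
augment #2: 8→1→3 bottleneck 5, total now 7
augment #3: 8→5→3 bottleneck 6, total now 13
augment #4: 8→6→0→2→3 bottleneck 3, total now 16
augment #5: 8→6→7→2→3 bottleneck 3, total now 19
augment #6: 8→6→7→5→3 bottleneck 7, total now 26
augment #7: 8→1→6→7→5→3 bottleneck 9, total now 35
augment #8: 8→1→6→4→7→5→3 bottleneck 1, total now 36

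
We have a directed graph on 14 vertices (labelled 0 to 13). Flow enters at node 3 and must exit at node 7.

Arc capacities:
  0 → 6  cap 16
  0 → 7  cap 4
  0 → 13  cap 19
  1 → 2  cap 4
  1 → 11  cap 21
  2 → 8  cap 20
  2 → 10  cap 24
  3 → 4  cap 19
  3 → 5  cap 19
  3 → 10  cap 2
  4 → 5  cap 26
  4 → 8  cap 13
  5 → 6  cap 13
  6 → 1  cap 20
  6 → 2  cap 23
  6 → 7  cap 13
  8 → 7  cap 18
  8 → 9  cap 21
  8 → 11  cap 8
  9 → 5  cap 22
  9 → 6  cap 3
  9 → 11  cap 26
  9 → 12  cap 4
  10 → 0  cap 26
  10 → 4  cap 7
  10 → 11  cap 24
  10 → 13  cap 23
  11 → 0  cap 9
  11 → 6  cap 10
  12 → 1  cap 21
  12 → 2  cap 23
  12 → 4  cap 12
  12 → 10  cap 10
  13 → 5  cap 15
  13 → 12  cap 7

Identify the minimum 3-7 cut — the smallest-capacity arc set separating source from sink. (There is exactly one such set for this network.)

Min-cut arcs: {(3,10), (4,8), (5,6)} (total capacity 28)

augment #1: 3→4→8→7 push 13
augment #2: 3→5→6→7 push 13
augment #3: 3→10→0→7 push 2
max flow = 28; residual-reachable set from 3 gives S-side
cut edges (S→T): {(3,10), (4,8), (5,6)} total cap 28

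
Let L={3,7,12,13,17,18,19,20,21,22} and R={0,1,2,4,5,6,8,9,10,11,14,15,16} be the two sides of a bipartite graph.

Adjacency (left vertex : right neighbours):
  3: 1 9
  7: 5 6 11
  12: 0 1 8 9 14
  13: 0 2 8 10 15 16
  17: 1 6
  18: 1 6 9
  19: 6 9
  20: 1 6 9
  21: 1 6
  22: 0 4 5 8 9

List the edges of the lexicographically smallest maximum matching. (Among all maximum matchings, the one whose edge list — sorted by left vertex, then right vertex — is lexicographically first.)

|M| = 7 (so the lex-smallest maximum matching has 7 edges)
process left vertices in ascending order; for each, take the smallest-labelled available neighbour that still permits 7 edges overall, or leave it unmatched if none does
lex-smallest matching: {3-1, 7-5, 12-0, 13-2, 17-6, 18-9, 22-4}

Lex-smallest maximum matching: {(3,1), (7,5), (12,0), (13,2), (17,6), (18,9), (22,4)}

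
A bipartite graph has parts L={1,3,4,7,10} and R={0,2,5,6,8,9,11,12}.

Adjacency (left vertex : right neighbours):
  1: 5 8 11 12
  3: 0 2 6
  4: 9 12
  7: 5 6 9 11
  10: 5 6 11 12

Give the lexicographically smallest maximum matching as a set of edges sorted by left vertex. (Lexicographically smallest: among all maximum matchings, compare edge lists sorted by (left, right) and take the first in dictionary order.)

Lex-smallest maximum matching: {(1,5), (3,0), (4,9), (7,6), (10,11)}

|M| = 5 (so the lex-smallest maximum matching has 5 edges)
process left vertices in ascending order; for each, take the smallest-labelled available neighbour that still permits 5 edges overall, or leave it unmatched if none does
lex-smallest matching: {1-5, 3-0, 4-9, 7-6, 10-11}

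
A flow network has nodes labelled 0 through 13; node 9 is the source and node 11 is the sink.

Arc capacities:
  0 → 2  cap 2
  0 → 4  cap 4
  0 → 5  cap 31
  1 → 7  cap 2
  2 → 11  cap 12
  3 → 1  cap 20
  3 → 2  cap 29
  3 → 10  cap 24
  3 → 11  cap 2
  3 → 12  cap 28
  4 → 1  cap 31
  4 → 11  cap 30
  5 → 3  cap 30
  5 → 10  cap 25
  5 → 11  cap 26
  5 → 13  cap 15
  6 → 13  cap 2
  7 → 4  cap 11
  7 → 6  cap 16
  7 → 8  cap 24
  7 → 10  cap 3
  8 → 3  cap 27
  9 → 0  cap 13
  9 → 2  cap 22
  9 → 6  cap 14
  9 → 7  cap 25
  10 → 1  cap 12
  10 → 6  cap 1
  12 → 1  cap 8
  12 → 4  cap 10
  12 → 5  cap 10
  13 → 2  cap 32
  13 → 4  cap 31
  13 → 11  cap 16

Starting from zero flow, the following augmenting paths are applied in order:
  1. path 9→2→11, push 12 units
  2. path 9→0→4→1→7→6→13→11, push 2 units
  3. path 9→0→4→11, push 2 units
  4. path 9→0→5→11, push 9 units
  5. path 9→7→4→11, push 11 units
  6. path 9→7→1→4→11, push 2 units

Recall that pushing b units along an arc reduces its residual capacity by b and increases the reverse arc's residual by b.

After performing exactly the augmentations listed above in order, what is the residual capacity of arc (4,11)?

after path 1 (9→2→11, push 12): res(4,11)=30
after path 2 (9→0→4→1→7→6→13→11, push 2): res(4,11)=30
after path 3 (9→0→4→11, push 2): res(4,11)=28
after path 4 (9→0→5→11, push 9): res(4,11)=28
after path 5 (9→7→4→11, push 11): res(4,11)=17
after path 6 (9→7→1→4→11, push 2): res(4,11)=15

Residual capacity of (4,11): 15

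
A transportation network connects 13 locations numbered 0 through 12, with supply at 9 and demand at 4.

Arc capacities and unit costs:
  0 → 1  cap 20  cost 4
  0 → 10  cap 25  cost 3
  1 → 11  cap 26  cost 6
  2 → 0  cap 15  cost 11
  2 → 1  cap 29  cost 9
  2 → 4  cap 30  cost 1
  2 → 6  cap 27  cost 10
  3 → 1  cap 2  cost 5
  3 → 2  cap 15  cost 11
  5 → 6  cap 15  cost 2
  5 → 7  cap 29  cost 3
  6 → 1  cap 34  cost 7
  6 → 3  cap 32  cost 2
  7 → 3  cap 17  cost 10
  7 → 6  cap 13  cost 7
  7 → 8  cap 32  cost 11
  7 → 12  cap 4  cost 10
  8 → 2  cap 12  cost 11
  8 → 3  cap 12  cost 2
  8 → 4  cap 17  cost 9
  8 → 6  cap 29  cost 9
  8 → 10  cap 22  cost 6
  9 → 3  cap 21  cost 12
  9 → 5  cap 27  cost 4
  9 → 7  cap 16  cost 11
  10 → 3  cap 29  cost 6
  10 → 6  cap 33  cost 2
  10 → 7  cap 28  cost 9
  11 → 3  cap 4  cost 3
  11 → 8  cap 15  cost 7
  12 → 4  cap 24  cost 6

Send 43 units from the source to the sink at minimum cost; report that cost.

Minimum cost for 43 units: 1125

shortest-cost path #1: 9→5→6→3→2→4 push 15 @ unit cost 20 (adds 300)
shortest-cost path #2: 9→5→7→12→4 push 4 @ unit cost 23 (adds 92)
shortest-cost path #3: 9→5→7→8→4 push 8 @ unit cost 27 (adds 216)
shortest-cost path #4: 9→7→8→4 push 9 @ unit cost 31 (adds 279)
shortest-cost path #5: 9→7→8→2→4 push 7 @ unit cost 34 (adds 238)
total cost = 1125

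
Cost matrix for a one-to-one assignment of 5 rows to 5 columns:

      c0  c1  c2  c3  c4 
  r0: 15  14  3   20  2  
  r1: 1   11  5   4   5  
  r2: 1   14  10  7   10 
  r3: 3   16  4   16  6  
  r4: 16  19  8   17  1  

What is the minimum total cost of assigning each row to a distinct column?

Minimum assignment cost: 24

optimal assignment: row0→col1 (cost 14), row1→col3 (cost 4), row2→col0 (cost 1), row3→col2 (cost 4), row4→col4 (cost 1)
total = 14 + 4 + 1 + 4 + 1 = 24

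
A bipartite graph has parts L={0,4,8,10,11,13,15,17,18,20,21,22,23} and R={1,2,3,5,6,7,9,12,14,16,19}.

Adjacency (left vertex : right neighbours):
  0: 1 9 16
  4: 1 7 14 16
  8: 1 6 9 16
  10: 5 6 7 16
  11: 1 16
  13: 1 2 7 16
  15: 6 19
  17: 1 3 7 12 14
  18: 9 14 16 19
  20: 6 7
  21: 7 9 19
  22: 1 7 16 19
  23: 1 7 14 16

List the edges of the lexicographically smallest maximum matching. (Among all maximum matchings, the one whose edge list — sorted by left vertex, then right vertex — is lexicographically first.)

Lex-smallest maximum matching: {(0,1), (4,7), (8,6), (10,5), (11,16), (13,2), (15,19), (17,3), (18,9), (23,14)}

|M| = 10 (so the lex-smallest maximum matching has 10 edges)
process left vertices in ascending order; for each, take the smallest-labelled available neighbour that still permits 10 edges overall, or leave it unmatched if none does
lex-smallest matching: {0-1, 4-7, 8-6, 10-5, 11-16, 13-2, 15-19, 17-3, 18-9, 23-14}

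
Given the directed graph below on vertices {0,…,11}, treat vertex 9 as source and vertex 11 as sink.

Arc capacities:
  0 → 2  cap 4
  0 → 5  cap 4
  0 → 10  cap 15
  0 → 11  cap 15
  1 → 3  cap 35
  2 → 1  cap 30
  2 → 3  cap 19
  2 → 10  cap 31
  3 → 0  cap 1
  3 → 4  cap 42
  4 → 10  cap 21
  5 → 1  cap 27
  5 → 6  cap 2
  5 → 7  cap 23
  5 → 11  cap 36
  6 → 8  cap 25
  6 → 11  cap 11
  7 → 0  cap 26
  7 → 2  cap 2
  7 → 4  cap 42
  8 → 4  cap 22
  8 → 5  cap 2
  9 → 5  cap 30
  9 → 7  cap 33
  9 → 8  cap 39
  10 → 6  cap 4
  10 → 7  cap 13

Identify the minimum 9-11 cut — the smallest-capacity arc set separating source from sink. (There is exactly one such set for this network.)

augment #1: 9→5→11 push 30
augment #2: 9→7→0→11 push 15
augment #3: 9→8→5→11 push 2
augment #4: 9→7→0→5→11 push 4
augment #5: 9→7→0→10→6→11 push 4
max flow = 55; residual-reachable set from 9 gives S-side
cut edges (S→T): {(0,5), (0,11), (8,5), (9,5), (10,6)} total cap 55

Min-cut arcs: {(0,5), (0,11), (8,5), (9,5), (10,6)} (total capacity 55)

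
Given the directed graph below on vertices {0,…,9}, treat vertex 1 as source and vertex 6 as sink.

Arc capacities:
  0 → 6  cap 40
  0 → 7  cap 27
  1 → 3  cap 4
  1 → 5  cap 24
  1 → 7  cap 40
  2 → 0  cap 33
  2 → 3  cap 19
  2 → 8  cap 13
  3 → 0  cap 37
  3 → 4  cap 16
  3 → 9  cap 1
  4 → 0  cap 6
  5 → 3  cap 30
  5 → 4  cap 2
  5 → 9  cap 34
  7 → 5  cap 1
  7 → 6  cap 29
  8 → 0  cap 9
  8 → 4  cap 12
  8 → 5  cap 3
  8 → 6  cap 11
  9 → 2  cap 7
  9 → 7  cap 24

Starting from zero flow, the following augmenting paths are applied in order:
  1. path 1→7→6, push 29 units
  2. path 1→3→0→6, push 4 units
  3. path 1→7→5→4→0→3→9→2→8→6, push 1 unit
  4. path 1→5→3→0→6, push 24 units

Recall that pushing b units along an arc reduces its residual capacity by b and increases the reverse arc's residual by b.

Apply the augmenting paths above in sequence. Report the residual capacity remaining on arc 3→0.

Residual capacity of (3,0): 10

after path 1 (1→7→6, push 29): res(3,0)=37
after path 2 (1→3→0→6, push 4): res(3,0)=33
after path 3 (1→7→5→4→0→3→9→2→8→6, push 1): res(3,0)=34
after path 4 (1→5→3→0→6, push 24): res(3,0)=10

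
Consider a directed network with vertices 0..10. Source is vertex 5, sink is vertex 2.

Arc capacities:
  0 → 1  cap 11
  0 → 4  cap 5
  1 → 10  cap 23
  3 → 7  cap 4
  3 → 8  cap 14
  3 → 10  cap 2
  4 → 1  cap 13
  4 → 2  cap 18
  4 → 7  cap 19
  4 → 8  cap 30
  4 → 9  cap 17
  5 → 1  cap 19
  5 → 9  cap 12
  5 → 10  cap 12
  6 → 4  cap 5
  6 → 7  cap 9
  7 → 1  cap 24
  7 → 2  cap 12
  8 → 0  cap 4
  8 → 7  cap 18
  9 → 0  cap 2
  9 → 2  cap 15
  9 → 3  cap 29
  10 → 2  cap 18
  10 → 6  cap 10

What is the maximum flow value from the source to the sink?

Maximum flow value: 40

augment #1: 5→9→2 bottleneck 12, total now 12
augment #2: 5→10→2 bottleneck 12, total now 24
augment #3: 5→1→10→2 bottleneck 6, total now 30
augment #4: 5→1→10→6→4→2 bottleneck 5, total now 35
augment #5: 5→1→10→6→7→2 bottleneck 5, total now 40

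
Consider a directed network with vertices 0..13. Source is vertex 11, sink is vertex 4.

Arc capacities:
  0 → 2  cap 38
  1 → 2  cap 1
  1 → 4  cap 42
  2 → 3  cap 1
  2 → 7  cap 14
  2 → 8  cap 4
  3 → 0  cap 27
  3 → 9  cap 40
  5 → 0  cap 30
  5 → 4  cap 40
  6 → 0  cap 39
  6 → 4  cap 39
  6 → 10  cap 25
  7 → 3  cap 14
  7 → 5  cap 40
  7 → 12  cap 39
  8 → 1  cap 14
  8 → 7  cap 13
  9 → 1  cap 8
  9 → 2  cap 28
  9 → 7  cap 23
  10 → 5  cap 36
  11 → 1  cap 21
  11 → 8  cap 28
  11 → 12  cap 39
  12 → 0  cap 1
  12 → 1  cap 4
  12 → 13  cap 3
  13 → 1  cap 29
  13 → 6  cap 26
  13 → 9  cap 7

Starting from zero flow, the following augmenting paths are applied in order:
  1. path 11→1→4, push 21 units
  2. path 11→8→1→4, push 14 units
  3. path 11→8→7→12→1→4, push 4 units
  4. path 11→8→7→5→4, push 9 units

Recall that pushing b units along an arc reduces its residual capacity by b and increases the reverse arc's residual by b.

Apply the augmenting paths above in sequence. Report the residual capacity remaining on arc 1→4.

Residual capacity of (1,4): 3

after path 1 (11→1→4, push 21): res(1,4)=21
after path 2 (11→8→1→4, push 14): res(1,4)=7
after path 3 (11→8→7→12→1→4, push 4): res(1,4)=3
after path 4 (11→8→7→5→4, push 9): res(1,4)=3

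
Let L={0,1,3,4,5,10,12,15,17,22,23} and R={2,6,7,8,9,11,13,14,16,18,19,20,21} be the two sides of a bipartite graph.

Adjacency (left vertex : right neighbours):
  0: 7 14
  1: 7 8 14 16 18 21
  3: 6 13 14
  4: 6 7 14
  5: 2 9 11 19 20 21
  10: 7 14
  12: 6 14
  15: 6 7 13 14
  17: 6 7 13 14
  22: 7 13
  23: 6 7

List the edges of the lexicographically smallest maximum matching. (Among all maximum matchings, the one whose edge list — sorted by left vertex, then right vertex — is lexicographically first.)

Lex-smallest maximum matching: {(0,7), (1,8), (3,6), (4,14), (5,2), (15,13)}

|M| = 6 (so the lex-smallest maximum matching has 6 edges)
process left vertices in ascending order; for each, take the smallest-labelled available neighbour that still permits 6 edges overall, or leave it unmatched if none does
lex-smallest matching: {0-7, 1-8, 3-6, 4-14, 5-2, 15-13}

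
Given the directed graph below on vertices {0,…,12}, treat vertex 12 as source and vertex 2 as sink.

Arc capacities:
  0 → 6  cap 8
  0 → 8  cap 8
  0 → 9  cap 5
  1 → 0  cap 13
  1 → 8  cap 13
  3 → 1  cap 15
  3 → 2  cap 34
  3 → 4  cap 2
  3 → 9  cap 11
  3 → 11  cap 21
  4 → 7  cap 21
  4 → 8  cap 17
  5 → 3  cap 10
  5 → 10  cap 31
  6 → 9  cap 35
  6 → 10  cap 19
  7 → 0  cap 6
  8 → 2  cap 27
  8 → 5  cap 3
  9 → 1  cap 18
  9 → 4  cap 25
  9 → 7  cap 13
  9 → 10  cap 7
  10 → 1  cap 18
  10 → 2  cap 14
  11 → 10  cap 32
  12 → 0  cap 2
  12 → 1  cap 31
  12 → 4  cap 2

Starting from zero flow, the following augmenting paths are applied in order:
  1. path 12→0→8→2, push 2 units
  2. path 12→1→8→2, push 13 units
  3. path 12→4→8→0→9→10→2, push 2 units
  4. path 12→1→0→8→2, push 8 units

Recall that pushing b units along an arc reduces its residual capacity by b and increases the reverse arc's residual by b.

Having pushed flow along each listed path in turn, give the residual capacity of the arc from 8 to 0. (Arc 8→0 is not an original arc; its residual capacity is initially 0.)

Residual capacity of (8,0): 8

after path 1 (12→0→8→2, push 2): res(8,0)=2
after path 2 (12→1→8→2, push 13): res(8,0)=2
after path 3 (12→4→8→0→9→10→2, push 2): res(8,0)=0
after path 4 (12→1→0→8→2, push 8): res(8,0)=8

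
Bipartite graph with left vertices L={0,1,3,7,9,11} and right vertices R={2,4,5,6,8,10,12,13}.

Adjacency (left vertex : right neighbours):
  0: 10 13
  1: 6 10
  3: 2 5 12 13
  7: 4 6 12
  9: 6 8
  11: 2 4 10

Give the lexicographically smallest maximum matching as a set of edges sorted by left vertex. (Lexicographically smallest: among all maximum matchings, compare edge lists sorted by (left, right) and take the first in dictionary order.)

|M| = 6 (so the lex-smallest maximum matching has 6 edges)
process left vertices in ascending order; for each, take the smallest-labelled available neighbour that still permits 6 edges overall, or leave it unmatched if none does
lex-smallest matching: {0-10, 1-6, 3-2, 7-12, 9-8, 11-4}

Lex-smallest maximum matching: {(0,10), (1,6), (3,2), (7,12), (9,8), (11,4)}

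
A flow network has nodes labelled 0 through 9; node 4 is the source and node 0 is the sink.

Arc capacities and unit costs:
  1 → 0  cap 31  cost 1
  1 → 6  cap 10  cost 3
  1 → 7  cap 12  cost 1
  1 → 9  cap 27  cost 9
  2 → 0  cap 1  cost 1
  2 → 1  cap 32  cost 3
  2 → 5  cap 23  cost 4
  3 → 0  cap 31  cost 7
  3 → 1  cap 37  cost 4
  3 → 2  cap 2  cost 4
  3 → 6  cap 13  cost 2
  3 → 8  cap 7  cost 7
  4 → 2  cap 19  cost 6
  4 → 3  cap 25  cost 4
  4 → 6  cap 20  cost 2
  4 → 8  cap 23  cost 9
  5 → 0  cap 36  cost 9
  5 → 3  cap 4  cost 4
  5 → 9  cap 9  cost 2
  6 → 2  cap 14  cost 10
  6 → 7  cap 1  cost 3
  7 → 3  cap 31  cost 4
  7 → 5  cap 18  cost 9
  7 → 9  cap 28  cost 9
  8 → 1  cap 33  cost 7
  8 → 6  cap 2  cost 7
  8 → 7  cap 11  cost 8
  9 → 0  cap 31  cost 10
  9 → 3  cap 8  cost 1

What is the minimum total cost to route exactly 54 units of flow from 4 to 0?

Minimum cost for 54 units: 614

shortest-cost path #1: 4→2→0 push 1 @ unit cost 7 (adds 7)
shortest-cost path #2: 4→3→1→0 push 25 @ unit cost 9 (adds 225)
shortest-cost path #3: 4→2→1→0 push 6 @ unit cost 10 (adds 60)
shortest-cost path #4: 4→2→1→3→0 push 12 @ unit cost 12 (adds 144)
shortest-cost path #5: 4→6→7→3→0 push 1 @ unit cost 16 (adds 16)
shortest-cost path #6: 4→6→2→1→3→0 push 9 @ unit cost 18 (adds 162)
total cost = 614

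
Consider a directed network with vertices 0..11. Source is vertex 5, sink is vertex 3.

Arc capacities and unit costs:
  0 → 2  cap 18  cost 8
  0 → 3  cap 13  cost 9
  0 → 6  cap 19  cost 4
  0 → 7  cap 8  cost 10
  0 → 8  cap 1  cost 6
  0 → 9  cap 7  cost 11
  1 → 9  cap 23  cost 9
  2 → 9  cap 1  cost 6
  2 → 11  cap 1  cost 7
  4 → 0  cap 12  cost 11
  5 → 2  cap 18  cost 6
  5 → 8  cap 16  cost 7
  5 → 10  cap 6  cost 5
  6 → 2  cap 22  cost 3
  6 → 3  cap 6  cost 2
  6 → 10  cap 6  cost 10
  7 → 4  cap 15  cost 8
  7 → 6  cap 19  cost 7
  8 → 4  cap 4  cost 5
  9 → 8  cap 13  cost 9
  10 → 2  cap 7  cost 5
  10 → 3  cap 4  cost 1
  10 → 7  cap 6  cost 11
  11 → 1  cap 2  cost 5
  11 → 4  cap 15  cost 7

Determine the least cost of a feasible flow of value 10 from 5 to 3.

Minimum cost for 10 units: 190

shortest-cost path #1: 5→10→3 push 4 @ unit cost 6 (adds 24)
shortest-cost path #2: 5→10→7→6→3 push 2 @ unit cost 25 (adds 50)
shortest-cost path #3: 5→8→4→0→6→3 push 4 @ unit cost 29 (adds 116)
total cost = 190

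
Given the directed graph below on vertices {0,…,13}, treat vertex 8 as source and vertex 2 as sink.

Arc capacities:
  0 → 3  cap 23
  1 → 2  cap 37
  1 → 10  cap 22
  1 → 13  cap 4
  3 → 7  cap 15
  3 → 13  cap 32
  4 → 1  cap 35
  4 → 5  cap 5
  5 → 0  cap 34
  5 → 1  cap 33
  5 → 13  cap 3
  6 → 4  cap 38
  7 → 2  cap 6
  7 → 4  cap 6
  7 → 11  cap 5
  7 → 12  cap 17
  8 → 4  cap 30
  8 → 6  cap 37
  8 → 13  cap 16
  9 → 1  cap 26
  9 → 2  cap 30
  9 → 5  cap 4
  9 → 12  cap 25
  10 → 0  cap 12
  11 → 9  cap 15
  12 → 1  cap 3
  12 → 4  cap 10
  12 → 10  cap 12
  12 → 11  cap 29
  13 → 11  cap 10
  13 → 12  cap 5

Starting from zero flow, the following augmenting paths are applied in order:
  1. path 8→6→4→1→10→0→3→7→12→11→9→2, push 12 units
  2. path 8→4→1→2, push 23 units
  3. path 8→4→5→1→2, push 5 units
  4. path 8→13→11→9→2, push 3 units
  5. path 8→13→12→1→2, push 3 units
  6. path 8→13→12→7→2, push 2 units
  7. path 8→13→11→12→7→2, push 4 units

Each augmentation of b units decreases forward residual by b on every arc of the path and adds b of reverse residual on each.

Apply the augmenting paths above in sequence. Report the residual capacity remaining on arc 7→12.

Residual capacity of (7,12): 11

after path 1 (8→6→4→1→10→0→3→7→12→11→9→2, push 12): res(7,12)=5
after path 2 (8→4→1→2, push 23): res(7,12)=5
after path 3 (8→4→5→1→2, push 5): res(7,12)=5
after path 4 (8→13→11→9→2, push 3): res(7,12)=5
after path 5 (8→13→12→1→2, push 3): res(7,12)=5
after path 6 (8→13→12→7→2, push 2): res(7,12)=7
after path 7 (8→13→11→12→7→2, push 4): res(7,12)=11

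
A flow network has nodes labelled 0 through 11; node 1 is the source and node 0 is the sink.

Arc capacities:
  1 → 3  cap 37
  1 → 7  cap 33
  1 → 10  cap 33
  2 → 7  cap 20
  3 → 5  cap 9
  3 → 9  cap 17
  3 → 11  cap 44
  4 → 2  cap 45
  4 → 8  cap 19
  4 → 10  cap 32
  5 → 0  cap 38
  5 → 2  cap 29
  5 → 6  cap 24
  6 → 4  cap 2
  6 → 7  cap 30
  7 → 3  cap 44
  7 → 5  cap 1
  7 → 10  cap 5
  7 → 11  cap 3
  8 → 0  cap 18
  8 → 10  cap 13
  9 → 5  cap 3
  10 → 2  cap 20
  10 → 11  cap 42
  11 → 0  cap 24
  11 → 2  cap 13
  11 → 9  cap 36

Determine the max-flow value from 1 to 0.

Maximum flow value: 37

augment #1: 1→3→5→0 bottleneck 9, total now 9
augment #2: 1→3→11→0 bottleneck 24, total now 33
augment #3: 1→7→5→0 bottleneck 1, total now 34
augment #4: 1→3→9→5→0 bottleneck 3, total now 37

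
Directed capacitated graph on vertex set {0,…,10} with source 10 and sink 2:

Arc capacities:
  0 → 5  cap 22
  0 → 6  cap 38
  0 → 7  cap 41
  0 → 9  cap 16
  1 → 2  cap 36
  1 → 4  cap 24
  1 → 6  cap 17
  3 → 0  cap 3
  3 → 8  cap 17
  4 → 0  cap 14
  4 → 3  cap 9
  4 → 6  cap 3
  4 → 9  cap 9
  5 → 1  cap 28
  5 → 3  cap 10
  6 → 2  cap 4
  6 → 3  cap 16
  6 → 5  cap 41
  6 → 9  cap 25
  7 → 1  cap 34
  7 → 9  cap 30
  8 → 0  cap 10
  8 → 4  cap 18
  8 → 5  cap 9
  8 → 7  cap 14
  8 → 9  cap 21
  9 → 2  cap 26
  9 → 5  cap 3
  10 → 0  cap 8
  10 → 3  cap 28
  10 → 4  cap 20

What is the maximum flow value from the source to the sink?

augment #1: 10→0→6→2 bottleneck 4, total now 4
augment #2: 10→0→9→2 bottleneck 4, total now 8
augment #3: 10→4→9→2 bottleneck 9, total now 17
augment #4: 10→3→0→9→2 bottleneck 3, total now 20
augment #5: 10→3→8→9→2 bottleneck 10, total now 30
augment #6: 10→3→8→5→1→2 bottleneck 7, total now 37
augment #7: 10→4→0→5→1→2 bottleneck 11, total now 48

Maximum flow value: 48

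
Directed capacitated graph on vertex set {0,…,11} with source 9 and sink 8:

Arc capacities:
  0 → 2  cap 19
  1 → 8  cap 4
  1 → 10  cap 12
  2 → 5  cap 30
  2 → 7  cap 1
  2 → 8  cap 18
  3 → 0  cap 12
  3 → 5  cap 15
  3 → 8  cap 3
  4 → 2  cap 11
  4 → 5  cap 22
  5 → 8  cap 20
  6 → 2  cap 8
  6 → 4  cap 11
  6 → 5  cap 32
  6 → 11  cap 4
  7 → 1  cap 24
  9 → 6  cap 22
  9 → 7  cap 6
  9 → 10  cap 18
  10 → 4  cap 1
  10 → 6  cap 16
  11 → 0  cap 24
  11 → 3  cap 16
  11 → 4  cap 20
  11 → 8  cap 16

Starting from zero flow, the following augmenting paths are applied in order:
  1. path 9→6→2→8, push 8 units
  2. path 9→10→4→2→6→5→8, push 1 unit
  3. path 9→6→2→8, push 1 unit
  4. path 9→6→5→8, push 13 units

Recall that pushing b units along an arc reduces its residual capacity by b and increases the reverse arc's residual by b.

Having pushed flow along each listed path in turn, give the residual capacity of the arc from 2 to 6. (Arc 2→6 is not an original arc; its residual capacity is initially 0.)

Residual capacity of (2,6): 8

after path 1 (9→6→2→8, push 8): res(2,6)=8
after path 2 (9→10→4→2→6→5→8, push 1): res(2,6)=7
after path 3 (9→6→2→8, push 1): res(2,6)=8
after path 4 (9→6→5→8, push 13): res(2,6)=8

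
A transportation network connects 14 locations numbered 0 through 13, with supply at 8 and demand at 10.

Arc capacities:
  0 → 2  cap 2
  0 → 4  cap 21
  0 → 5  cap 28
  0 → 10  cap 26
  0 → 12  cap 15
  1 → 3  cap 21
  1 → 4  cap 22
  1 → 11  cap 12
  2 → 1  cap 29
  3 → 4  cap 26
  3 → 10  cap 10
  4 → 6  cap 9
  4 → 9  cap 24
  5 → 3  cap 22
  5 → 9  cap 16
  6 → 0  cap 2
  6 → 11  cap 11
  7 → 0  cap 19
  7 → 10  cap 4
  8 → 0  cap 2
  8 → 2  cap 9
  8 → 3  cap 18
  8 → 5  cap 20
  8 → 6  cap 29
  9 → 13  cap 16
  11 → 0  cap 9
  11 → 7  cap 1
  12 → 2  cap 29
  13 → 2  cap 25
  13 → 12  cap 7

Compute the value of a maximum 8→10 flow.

augment #1: 8→0→10 bottleneck 2, total now 2
augment #2: 8→3→10 bottleneck 10, total now 12
augment #3: 8→6→0→10 bottleneck 2, total now 14
augment #4: 8→6→11→0→10 bottleneck 9, total now 23
augment #5: 8→6→11→7→10 bottleneck 1, total now 24

Maximum flow value: 24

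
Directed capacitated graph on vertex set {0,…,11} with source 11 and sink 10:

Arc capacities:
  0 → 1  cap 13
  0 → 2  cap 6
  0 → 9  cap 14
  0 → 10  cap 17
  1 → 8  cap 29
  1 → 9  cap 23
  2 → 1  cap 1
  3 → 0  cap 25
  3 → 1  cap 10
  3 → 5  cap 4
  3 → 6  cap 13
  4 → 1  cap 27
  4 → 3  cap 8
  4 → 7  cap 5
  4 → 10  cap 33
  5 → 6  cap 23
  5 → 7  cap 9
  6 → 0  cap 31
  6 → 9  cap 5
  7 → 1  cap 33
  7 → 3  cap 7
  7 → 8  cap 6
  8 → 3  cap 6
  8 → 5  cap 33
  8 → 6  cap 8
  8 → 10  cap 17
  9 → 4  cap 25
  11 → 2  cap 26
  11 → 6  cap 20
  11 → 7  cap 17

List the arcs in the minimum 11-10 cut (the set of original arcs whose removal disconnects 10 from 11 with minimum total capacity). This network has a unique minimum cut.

Min-cut arcs: {(2,1), (11,6), (11,7)} (total capacity 38)

augment #1: 11→6→0→10 push 17
augment #2: 11→7→8→10 push 6
augment #3: 11→2→1→8→10 push 1
augment #4: 11→6→9→4→10 push 3
augment #5: 11→7→1→8→10 push 10
augment #6: 11→7→1→9→4→10 push 1
max flow = 38; residual-reachable set from 11 gives S-side
cut edges (S→T): {(2,1), (11,6), (11,7)} total cap 38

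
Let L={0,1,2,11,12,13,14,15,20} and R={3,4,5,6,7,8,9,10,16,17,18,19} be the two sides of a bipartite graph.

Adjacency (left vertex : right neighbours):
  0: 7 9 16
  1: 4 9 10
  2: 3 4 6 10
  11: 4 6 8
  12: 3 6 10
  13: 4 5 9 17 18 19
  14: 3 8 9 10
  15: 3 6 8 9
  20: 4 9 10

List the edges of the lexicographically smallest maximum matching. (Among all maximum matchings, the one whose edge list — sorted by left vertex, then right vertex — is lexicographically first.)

|M| = 8 (so the lex-smallest maximum matching has 8 edges)
process left vertices in ascending order; for each, take the smallest-labelled available neighbour that still permits 8 edges overall, or leave it unmatched if none does
lex-smallest matching: {0-7, 1-4, 2-3, 11-6, 12-10, 13-5, 14-8, 15-9}

Lex-smallest maximum matching: {(0,7), (1,4), (2,3), (11,6), (12,10), (13,5), (14,8), (15,9)}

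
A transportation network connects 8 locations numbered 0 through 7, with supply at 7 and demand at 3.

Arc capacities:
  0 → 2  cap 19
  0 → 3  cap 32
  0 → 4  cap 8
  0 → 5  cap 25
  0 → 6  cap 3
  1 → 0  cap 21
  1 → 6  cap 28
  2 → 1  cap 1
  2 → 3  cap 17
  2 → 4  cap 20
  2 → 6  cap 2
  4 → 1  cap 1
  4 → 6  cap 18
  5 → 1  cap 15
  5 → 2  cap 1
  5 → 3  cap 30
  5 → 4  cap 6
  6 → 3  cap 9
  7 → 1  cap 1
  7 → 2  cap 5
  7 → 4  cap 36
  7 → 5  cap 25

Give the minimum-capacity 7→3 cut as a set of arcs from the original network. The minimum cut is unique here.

augment #1: 7→2→3 push 5
augment #2: 7→5→3 push 25
augment #3: 7→1→0→3 push 1
augment #4: 7→4→6→3 push 9
augment #5: 7→4→1→0→3 push 1
max flow = 41; residual-reachable set from 7 gives S-side
cut edges (S→T): {(4,1), (6,3), (7,1), (7,2), (7,5)} total cap 41

Min-cut arcs: {(4,1), (6,3), (7,1), (7,2), (7,5)} (total capacity 41)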